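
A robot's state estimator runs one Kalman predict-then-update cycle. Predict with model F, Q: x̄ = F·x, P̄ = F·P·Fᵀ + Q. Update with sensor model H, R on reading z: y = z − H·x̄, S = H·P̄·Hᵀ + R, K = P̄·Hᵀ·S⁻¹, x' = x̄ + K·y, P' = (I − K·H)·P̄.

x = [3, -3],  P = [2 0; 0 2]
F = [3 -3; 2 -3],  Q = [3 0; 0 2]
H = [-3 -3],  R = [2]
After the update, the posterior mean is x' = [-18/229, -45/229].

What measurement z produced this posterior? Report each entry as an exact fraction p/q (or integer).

z = [1]

x̄ = F·x = [18, 15]
P̄ = F·P·Fᵀ + Q = [39 30; 30 28]
S = H·P̄·Hᵀ + R = [1145]
K = P̄·Hᵀ·S⁻¹ = [-207/1145; -174/1145]
x' − x̄ = [-4140/229, -3480/229] = K·y
y = (KᵀK)⁻¹·Kᵀ·(x' − x̄) = [100]
z = y + H·x̄ = [100] + [-99] = [1]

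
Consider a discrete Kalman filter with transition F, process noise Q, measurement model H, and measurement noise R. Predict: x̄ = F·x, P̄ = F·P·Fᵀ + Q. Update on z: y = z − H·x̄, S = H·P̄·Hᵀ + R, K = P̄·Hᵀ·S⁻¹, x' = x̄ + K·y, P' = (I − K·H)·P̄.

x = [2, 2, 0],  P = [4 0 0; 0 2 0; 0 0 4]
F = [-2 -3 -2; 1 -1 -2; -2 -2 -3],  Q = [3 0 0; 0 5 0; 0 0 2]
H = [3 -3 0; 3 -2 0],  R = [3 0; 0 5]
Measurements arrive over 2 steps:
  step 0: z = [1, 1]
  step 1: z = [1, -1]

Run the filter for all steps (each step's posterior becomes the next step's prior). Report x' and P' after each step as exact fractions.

step 0: x̄ = F·x = [-10, 0, -8]
step 0: P̄ = F·P·Fᵀ + Q = [53 14 52; 14 27 20; 52 20 62]
step 0: y = z − H·x̄ = [31, 31]
step 0: S = H·P̄·Hᵀ + R = [471 429; 429 422]
step 0: K = P̄·Hᵀ·S⁻¹ = [-325/701 548/701; -3770/4907 3693/4907; -3084/4907 4484/4907]
step 0: x' = x̄ + K·y = [-97/701, -341/701, 592/701]
step 0: P' = (I − K·H)·P̄ = [3390/701 3715/701 4084/701; 3715/701 29775/4907 31672/4907; 4084/701 31672/4907 80154/4907]
step 1: x̄ = F·x = [33/701, -940/701, -900/701]
step 1: P̄ = F·P·Fᵀ + Q = [1619060/4907 647028/4907 1712160/4907; 647028/4907 358982/4907 743306/4907; 1712160/4907 743306/4907 1876380/4907]
step 1: y = z − H·x̄ = [-2218/701, -2680/701]
step 1: S = H·P̄·Hᵀ + R = [6170595/4907 7020012/4907; 7020012/4907 8267667/4907]
step 1: K = P̄·Hᵀ·S⁻¹ = [-20466512/39305667 34317556/39305667; -97949314/117917001 100612664/117917001; -108119722/117917001 143859596/117917001]
step 1: x' = x̄ + K·y = [-64592353/39305667, -232856408/117917001, -359285984/117917001]
step 1: P' = (I − K·H)·P̄ = [70840268/13101889 232987316/39305667 311845808/39305667; 232987316/39305667 796911262/117917001 1043657146/117917001; 311845808/39305667 1043657146/117917001 2128641088/117917001]

step 0: x' = [-97/701, -341/701, 592/701], P' = [3390/701 3715/701 4084/701; 3715/701 29775/4907 31672/4907; 4084/701 31672/4907 80154/4907]
step 1: x' = [-64592353/39305667, -232856408/117917001, -359285984/117917001], P' = [70840268/13101889 232987316/39305667 311845808/39305667; 232987316/39305667 796911262/117917001 1043657146/117917001; 311845808/39305667 1043657146/117917001 2128641088/117917001]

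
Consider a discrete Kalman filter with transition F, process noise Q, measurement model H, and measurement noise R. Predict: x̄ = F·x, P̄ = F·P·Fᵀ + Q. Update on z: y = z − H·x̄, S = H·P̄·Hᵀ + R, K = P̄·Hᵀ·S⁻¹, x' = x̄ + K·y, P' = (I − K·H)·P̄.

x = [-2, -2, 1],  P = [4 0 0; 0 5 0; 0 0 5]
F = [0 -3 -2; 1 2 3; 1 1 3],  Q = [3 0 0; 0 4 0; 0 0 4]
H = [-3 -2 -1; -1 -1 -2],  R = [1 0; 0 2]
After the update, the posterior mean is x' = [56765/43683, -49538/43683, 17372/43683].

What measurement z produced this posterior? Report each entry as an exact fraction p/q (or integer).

x̄ = F·x = [4, -3, -1]
P̄ = F·P·Fᵀ + Q = [68 -60 -45; -60 73 59; -45 59 58]
S = H·P̄·Hᵀ + R = [209 146; 146 311]
K = P̄·Hᵀ·S⁻¹ = [-24101/43683 22832/43683; 11351/43683 -23729/43683; 6229/43683 -21184/43683]
x' − x̄ = [-117967/43683, 81511/43683, 61055/43683] = K·y
y = (KᵀK)⁻¹·Kᵀ·(x' − x̄) = [3, -2]
z = y + H·x̄ = [3, -2] + [-5, 1] = [-2, -1]

z = [-2, -1]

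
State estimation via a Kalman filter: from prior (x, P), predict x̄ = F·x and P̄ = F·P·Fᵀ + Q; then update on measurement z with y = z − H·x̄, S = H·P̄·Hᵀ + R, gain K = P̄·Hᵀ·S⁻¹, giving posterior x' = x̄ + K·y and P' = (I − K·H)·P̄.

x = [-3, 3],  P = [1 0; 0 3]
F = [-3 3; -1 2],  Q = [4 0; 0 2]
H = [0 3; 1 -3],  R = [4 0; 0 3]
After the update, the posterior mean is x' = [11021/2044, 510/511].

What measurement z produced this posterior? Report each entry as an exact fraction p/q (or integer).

x̄ = F·x = [18, 9]
P̄ = F·P·Fᵀ + Q = [40 21; 21 15]
S = H·P̄·Hᵀ + R = [139 -72; -72 52]
K = P̄·Hᵀ·S⁻¹ = [405/511 1339/2044; 153/511 -24/511]
x' − x̄ = [-25771/2044, -4089/511] = K·y
y = (KᵀK)⁻¹·Kᵀ·(x' − x̄) = [-25, 11]
z = y + H·x̄ = [-25, 11] + [27, -9] = [2, 2]

z = [2, 2]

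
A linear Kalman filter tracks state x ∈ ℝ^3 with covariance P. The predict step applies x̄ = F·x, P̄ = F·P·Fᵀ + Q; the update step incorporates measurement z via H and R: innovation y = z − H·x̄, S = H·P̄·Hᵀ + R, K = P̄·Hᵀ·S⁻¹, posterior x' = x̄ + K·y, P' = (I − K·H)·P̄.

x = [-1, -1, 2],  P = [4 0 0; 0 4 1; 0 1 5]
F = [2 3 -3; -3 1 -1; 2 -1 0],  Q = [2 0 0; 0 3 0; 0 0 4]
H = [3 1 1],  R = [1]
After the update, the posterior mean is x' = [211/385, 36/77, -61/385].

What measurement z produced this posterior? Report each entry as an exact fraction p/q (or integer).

x̄ = F·x = [-11, 0, -1]
P̄ = F·P·Fᵀ + Q = [81 -3 7; -3 46 -27; 7 -27 24]
S = H·P̄·Hᵀ + R = [770]
K = P̄·Hᵀ·S⁻¹ = [247/770; 1/77; 9/385]
x' − x̄ = [4446/385, 36/77, 324/385] = K·y
y = (KᵀK)⁻¹·Kᵀ·(x' − x̄) = [36]
z = y + H·x̄ = [36] + [-34] = [2]

z = [2]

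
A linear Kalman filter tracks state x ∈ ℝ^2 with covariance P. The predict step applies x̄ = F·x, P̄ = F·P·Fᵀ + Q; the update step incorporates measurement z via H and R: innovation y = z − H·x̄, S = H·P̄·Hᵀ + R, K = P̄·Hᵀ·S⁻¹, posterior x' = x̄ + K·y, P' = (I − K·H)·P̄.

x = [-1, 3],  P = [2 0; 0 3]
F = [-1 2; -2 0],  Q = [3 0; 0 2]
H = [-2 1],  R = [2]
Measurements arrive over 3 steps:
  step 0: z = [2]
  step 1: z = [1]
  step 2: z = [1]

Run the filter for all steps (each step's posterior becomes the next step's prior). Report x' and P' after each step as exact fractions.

step 0: x' = [7/16, 39/16], P' = [47/16 79/16; 79/16 159/16]
step 1: x' = [279/700, 293/175], P' = [216/175 601/350; 601/350 684/175]
step 2: x' = [-101/3436, 5121/6872], P' = [1059/859 1453/859; 1453/859 13001/3436]

step 0: x̄ = F·x = [7, 2]
step 0: P̄ = F·P·Fᵀ + Q = [17 4; 4 10]
step 0: y = z − H·x̄ = [14]
step 0: S = H·P̄·Hᵀ + R = [64]
step 0: K = P̄·Hᵀ·S⁻¹ = [-15/32; 1/32]
step 0: x' = x̄ + K·y = [7/16, 39/16]
step 0: P' = (I − K·H)·P̄ = [47/16 79/16; 79/16 159/16]
step 1: x̄ = F·x = [71/16, -7/8]
step 1: P̄ = F·P·Fᵀ + Q = [415/16 -111/8; -111/8 55/4]
step 1: y = z − H·x̄ = [43/4]
step 1: S = H·P̄·Hᵀ + R = [175]
step 1: K = P̄·Hᵀ·S⁻¹ = [-263/700; 83/350]
step 1: x' = x̄ + K·y = [279/700, 293/175]
step 1: P' = (I − K·H)·P̄ = [216/175 601/350; 601/350 684/175]
step 2: x̄ = F·x = [59/20, -279/350]
step 2: P̄ = F·P·Fᵀ + Q = [13 -22/5; -22/5 1214/175]
step 2: y = z − H·x̄ = [1347/175]
step 2: S = H·P̄·Hᵀ + R = [13744/175]
step 2: K = P̄·Hᵀ·S⁻¹ = [-665/1718; 1377/6872]
step 2: x' = x̄ + K·y = [-101/3436, 5121/6872]
step 2: P' = (I − K·H)·P̄ = [1059/859 1453/859; 1453/859 13001/3436]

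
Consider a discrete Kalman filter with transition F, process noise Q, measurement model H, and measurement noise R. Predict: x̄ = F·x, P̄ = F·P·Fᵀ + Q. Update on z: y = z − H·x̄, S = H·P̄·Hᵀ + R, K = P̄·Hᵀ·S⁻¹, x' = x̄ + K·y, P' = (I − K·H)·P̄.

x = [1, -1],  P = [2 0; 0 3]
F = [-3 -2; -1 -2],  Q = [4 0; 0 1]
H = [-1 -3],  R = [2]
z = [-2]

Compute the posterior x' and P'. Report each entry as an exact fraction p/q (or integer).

x̄ = F·x = [-1, 1]
P̄ = F·P·Fᵀ + Q = [34 18; 18 15]
y = z − H·x̄ = [0]
S = H·P̄·Hᵀ + R = [279]
K = P̄·Hᵀ·S⁻¹ = [-88/279; -7/31]
x' = x̄ + K·y = [-1, 1]
P' = (I − K·H)·P̄ = [1742/279 -58/31; -58/31 24/31]

x' = [-1, 1]
P' = [1742/279 -58/31; -58/31 24/31]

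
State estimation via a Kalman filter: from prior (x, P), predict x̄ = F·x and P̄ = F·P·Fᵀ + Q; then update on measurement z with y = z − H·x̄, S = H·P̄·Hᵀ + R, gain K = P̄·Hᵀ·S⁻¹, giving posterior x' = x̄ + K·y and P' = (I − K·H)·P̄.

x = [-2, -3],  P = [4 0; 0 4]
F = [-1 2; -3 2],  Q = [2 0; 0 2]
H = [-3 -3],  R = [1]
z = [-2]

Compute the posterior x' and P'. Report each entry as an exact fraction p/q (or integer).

x' = [-2656/1189, 84/29]
P' = [3658/1189 -88/29; -88/29 90/29]

x̄ = F·x = [-4, 0]
P̄ = F·P·Fᵀ + Q = [22 28; 28 54]
y = z − H·x̄ = [-14]
S = H·P̄·Hᵀ + R = [1189]
K = P̄·Hᵀ·S⁻¹ = [-150/1189; -6/29]
x' = x̄ + K·y = [-2656/1189, 84/29]
P' = (I − K·H)·P̄ = [3658/1189 -88/29; -88/29 90/29]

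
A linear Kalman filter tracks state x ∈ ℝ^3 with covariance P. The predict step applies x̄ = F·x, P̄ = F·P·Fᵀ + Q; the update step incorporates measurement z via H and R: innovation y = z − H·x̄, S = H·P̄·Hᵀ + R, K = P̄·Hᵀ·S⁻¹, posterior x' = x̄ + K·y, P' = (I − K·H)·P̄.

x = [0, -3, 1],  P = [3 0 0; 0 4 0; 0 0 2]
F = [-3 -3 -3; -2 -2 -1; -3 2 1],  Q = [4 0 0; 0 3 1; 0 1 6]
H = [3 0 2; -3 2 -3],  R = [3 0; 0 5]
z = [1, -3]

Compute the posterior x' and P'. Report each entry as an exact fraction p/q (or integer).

x' = [-4383/5836, 9755/33557, 236887/134228]
P' = [26107/5836 -2058/1459 -34665/5836; -2058/1459 80698/33557 88071/33557; -34665/5836 88071/33557 1139901/134228]

x̄ = F·x = [6, 5, -5]
P̄ = F·P·Fᵀ + Q = [85 48 -3; 48 33 1; -3 1 51]
y = z − H·x̄ = [-7, -10]
S = H·P̄·Hᵀ + R = [936 -734; -734 719]
K = P̄·Hᵀ·S⁻¹ = [2997/5836 921/2918; 11380/33557 7837/33557; -37361/134228 -32325/67114]
x' = x̄ + K·y = [-4383/5836, 9755/33557, 236887/134228]
P' = (I − K·H)·P̄ = [26107/5836 -2058/1459 -34665/5836; -2058/1459 80698/33557 88071/33557; -34665/5836 88071/33557 1139901/134228]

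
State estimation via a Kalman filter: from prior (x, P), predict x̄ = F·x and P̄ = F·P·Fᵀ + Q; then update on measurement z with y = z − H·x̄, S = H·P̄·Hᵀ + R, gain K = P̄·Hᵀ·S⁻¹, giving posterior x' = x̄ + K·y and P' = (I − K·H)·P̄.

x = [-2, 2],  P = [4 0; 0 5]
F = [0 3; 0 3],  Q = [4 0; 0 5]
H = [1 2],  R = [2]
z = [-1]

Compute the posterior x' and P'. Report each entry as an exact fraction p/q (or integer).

x' = [-55/431, -169/431]
P' = [1798/431 -760/431; -760/431 525/431]

x̄ = F·x = [6, 6]
P̄ = F·P·Fᵀ + Q = [49 45; 45 50]
y = z − H·x̄ = [-19]
S = H·P̄·Hᵀ + R = [431]
K = P̄·Hᵀ·S⁻¹ = [139/431; 145/431]
x' = x̄ + K·y = [-55/431, -169/431]
P' = (I − K·H)·P̄ = [1798/431 -760/431; -760/431 525/431]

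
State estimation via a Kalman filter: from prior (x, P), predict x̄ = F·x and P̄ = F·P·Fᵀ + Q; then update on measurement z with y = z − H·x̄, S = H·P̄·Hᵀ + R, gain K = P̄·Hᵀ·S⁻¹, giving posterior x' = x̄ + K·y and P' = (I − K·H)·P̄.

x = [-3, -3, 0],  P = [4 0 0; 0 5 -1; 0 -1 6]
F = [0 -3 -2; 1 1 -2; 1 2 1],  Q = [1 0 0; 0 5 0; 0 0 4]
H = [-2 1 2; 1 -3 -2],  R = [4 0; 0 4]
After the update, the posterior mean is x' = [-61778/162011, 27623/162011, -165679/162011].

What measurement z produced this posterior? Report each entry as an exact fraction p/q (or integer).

z = [-1, 1]

x̄ = F·x = [9, -6, -9]
P̄ = F·P·Fᵀ + Q = [58 5 -35; 5 42 5; -35 5 30]
S = H·P̄·Hᵀ + R = [678 -577; -577 730]
K = P̄·Hᵀ·S⁻¹ = [-66929/162011 -27823/162011; -44927/162011 -64584/162011; 35080/162011 3315/162011]
x' − x̄ = [-1519877/162011, 999689/162011, 1292420/162011] = K·y
y = (KᵀK)⁻¹·Kᵀ·(x' − x̄) = [41, -44]
z = y + H·x̄ = [41, -44] + [-42, 45] = [-1, 1]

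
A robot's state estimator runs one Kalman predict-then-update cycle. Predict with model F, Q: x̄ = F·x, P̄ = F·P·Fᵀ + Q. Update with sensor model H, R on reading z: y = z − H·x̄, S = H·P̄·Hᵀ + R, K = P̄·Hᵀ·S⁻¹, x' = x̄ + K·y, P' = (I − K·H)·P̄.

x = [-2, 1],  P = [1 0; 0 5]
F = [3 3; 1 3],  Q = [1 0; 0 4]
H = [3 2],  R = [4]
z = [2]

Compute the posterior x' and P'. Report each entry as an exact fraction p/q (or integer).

x̄ = F·x = [-3, 1]
P̄ = F·P·Fᵀ + Q = [55 48; 48 50]
y = z − H·x̄ = [9]
S = H·P̄·Hᵀ + R = [1275]
K = P̄·Hᵀ·S⁻¹ = [87/425; 244/1275]
x' = x̄ + K·y = [-492/425, 1157/425]
P' = (I − K·H)·P̄ = [668/425 -828/425; -828/425 4214/1275]

x' = [-492/425, 1157/425]
P' = [668/425 -828/425; -828/425 4214/1275]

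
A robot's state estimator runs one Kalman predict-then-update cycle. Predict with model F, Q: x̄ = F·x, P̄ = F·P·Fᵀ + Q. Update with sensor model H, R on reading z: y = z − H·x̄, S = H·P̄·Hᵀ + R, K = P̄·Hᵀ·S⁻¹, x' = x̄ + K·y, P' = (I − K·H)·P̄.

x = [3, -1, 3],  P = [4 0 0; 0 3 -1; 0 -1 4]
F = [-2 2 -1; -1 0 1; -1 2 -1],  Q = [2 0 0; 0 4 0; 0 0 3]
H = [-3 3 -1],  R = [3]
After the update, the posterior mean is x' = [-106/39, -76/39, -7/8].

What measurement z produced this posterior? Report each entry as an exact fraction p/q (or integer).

x̄ = F·x = [-11, 0, -8]
P̄ = F·P·Fᵀ + Q = [38 2 28; 2 12 -2; 28 -2 27]
S = H·P̄·Hᵀ + R = [624]
K = P̄·Hᵀ·S⁻¹ = [-17/78; 2/39; -3/16]
x' − x̄ = [323/39, -76/39, 57/8] = K·y
y = (KᵀK)⁻¹·Kᵀ·(x' − x̄) = [-38]
z = y + H·x̄ = [-38] + [41] = [3]

z = [3]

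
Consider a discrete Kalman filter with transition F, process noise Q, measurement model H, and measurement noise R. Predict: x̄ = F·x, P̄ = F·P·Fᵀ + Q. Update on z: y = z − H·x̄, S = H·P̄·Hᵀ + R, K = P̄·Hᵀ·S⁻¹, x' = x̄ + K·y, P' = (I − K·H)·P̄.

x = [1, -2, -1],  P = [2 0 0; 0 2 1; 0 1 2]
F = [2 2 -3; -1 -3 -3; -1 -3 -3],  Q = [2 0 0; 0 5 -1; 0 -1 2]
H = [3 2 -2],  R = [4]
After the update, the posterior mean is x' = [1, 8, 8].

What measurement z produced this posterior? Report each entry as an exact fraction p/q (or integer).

x̄ = F·x = [1, 8, 8]
P̄ = F·P·Fᵀ + Q = [24 5 5; 5 61 55; 5 55 58]
S = H·P̄·Hᵀ + R = [256]
K = P̄·Hᵀ·S⁻¹ = [9/32; 27/256; 9/256]
x' − x̄ = [0, 0, 0] = K·y
y = (KᵀK)⁻¹·Kᵀ·(x' − x̄) = [0]
z = y + H·x̄ = [0] + [3] = [3]

z = [3]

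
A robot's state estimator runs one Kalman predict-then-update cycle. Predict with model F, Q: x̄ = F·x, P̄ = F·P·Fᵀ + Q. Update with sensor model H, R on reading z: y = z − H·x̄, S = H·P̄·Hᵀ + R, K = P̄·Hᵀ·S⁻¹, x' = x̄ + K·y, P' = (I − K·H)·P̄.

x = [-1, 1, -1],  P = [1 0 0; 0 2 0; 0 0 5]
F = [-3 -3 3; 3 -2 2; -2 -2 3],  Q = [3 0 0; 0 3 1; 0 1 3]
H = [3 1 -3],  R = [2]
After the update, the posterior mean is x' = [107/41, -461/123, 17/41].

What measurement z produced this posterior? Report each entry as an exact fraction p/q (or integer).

z = [3]

x̄ = F·x = [-3, -7, -3]
P̄ = F·P·Fᵀ + Q = [75 33 63; 33 40 33; 63 33 60]
S = H·P̄·Hᵀ + R = [123]
K = P̄·Hᵀ·S⁻¹ = [23/41; 40/123; 14/41]
x' − x̄ = [230/41, 400/123, 140/41] = K·y
y = (KᵀK)⁻¹·Kᵀ·(x' − x̄) = [10]
z = y + H·x̄ = [10] + [-7] = [3]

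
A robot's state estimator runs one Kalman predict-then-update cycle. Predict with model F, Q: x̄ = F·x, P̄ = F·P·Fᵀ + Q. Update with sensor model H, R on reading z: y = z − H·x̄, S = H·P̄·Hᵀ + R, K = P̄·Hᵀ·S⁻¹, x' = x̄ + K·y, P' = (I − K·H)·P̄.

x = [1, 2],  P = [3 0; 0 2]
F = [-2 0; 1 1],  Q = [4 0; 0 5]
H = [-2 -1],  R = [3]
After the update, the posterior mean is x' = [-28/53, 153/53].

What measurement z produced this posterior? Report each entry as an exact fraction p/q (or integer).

z = [-2]

x̄ = F·x = [-2, 3]
P̄ = F·P·Fᵀ + Q = [16 -6; -6 10]
S = H·P̄·Hᵀ + R = [53]
K = P̄·Hᵀ·S⁻¹ = [-26/53; 2/53]
x' − x̄ = [78/53, -6/53] = K·y
y = (KᵀK)⁻¹·Kᵀ·(x' − x̄) = [-3]
z = y + H·x̄ = [-3] + [1] = [-2]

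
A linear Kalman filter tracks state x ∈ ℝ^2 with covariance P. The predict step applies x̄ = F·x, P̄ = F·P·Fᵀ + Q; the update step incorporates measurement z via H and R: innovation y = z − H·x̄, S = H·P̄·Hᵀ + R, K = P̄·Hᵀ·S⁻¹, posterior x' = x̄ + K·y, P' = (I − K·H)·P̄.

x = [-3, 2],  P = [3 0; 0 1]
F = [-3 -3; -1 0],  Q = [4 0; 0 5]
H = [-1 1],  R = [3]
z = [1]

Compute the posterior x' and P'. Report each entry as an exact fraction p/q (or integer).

x' = [68/33, 98/33]
P' = [359/33 266/33; 266/33 263/33]

x̄ = F·x = [3, 3]
P̄ = F·P·Fᵀ + Q = [40 9; 9 8]
y = z − H·x̄ = [1]
S = H·P̄·Hᵀ + R = [33]
K = P̄·Hᵀ·S⁻¹ = [-31/33; -1/33]
x' = x̄ + K·y = [68/33, 98/33]
P' = (I − K·H)·P̄ = [359/33 266/33; 266/33 263/33]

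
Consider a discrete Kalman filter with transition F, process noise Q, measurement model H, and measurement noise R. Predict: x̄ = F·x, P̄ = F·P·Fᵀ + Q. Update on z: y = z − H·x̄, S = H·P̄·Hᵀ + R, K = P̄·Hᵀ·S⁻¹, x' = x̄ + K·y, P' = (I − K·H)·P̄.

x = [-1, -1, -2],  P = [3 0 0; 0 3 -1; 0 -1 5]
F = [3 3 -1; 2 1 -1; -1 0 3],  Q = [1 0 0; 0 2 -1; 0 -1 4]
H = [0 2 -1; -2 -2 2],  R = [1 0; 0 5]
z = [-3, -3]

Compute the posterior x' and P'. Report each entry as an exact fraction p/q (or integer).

x̄ = F·x = [-4, -1, -5]
P̄ = F·P·Fᵀ + Q = [66 36 -33; 36 24 -25; -33 -25 52]
y = z − H·x̄ = [-6, -3]
S = H·P̄·Hᵀ + R = [249 -560; -560 1325]
K = P̄·Hᵀ·S⁻¹ = [-483/653 -1686/3265; 61/653 -58/653; -478/653 -468/3265]
x' = x̄ + K·y = [6488/3265, -845/653, -581/3265]
P' = (I − K·H)·P̄ = [2769/653 1443/653 3369/653; 1443/653 1359/653 2657/653; 3369/653 2657/653 5792/653]

x' = [6488/3265, -845/653, -581/3265]
P' = [2769/653 1443/653 3369/653; 1443/653 1359/653 2657/653; 3369/653 2657/653 5792/653]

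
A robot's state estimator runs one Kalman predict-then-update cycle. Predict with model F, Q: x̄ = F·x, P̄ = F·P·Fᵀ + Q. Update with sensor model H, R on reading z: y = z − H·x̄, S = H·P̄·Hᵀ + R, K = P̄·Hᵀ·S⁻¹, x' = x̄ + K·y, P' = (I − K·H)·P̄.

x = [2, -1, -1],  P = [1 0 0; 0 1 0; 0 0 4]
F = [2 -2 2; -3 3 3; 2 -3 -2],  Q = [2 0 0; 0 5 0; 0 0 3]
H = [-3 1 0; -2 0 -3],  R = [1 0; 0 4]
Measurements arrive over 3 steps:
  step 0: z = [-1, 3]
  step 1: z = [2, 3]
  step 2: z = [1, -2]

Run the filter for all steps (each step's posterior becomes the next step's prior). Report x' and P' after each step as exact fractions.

step 0: x' = [-166/3767, -12809/11301, -3071/3767], P' = [29554/11301 83744/11301 -7356/3767; 83744/11301 82557/3767 -21004/3767; -7356/3767 -21004/3767 7060/3767]
step 1: x' = [-154080100/83966101, -284004152/83966101, 268732555/755694909], P' = [100716682/83966101 276346764/83966101 -70059012/83966101; 276346764/83966101 2499733003/251898303 -585755356/251898303; -70059012/83966101 -585755356/251898303 753152012/755694909]
step 2: x' = [-235444873778/528009832003, -1582252229603/4752088488027, 4763915656198/4752088488027], P' = [3130991403206/2640049160015 1717663736840/528009832003 -2182996513148/2640049160015; 1717663736840/528009832003 46648332278081/4752088488027 -10950071451460/4752088488027; -2182996513148/2640049160015 -10950071451460/4752088488027 23585606548996/23760442440135]

step 0: x̄ = F·x = [4, -12, 9]
step 0: P̄ = F·P·Fᵀ + Q = [26 12 -6; 12 59 -39; -6 -39 32]
step 0: y = z − H·x̄ = [23, 38]
step 0: S = H·P̄·Hᵀ + R = [222 195; 195 324]
step 0: K = P̄·Hᵀ·S⁻¹ = [-4918/11301 1774/11301; -1187/3767 5387/11301; 1064/3767 -1617/3767]
step 0: x' = x̄ + K·y = [-166/3767, -12809/11301, -3071/3767]
step 0: P' = (I − K·H)·P̄ = [29554/11301 83744/11301 -7356/3767; 83744/11301 82557/3767 -21004/3767; -7356/3767 -21004/3767 7060/3767]
step 1: x̄ = F·x = [6196/11301, -21524/3767, 18619/3767]
step 1: P̄ = F·P·Fᵀ + Q = [291274/3767 -177114/3767 808106/11301; -177114/3767 165922/3767 -198973/3767; 808106/11301 -198973/3767 881350/11301]
step 1: y = z − H·x̄ = [35254/3767, 213866/11301]
step 1: S = H·P̄·Hᵀ + R = [3853839/3767 5123109/3767; 5123109/3767 7056638/3767]
step 1: K = P̄·Hᵀ·S⁻¹ = [-25803282/83966101 2185918/83966101; 12612127/251898303 8265457/83966101; 44775752/251898303 -83199485/251898303]
step 1: x' = x̄ + K·y = [-154080100/83966101, -284004152/83966101, 268732555/755694909]
step 1: P' = (I − K·H)·P̄ = [100716682/83966101 276346764/83966101 -70059012/83966101; 276346764/83966101 2499733003/251898303 -585755356/251898303; -70059012/83966101 -585755356/251898303 753152012/755694909]
step 2: x̄ = F·x = [2876098046/755694909, -900583913/251898303, 4357205194/755694909]
step 2: P̄ = F·P·Fᵀ + Q = [27263507126/755694909 -5356510766/251898303 24251709934/755694909; -5356510766/251898303 2350919992/83966101 -7116991039/251898303; 24251709934/755694909 -7116991039/251898303 30509889944/755694909]
step 2: y = z − H·x̄ = [4028580262/251898303, 17312421856/755694909]
step 2: S = H·P̄·Hᵀ + R = [40411414751/83966101 159346138703/251898303; 159346138703/251898303 677686336844/755694909]
step 2: K = P̄·Hᵀ·S⁻¹ = [-804655525418/2640049160015 71751683258/2640049160015; 271411383401/4752088488027 161022257605/1584029496009; 4190548597696/23760442440135 -2621906867527/7920147480045]
step 2: x' = x̄ + K·y = [-235444873778/528009832003, -1582252229603/4752088488027, 4763915656198/4752088488027]
step 2: P' = (I − K·H)·P̄ = [3130991403206/2640049160015 1717663736840/528009832003 -2182996513148/2640049160015; 1717663736840/528009832003 46648332278081/4752088488027 -10950071451460/4752088488027; -2182996513148/2640049160015 -10950071451460/4752088488027 23585606548996/23760442440135]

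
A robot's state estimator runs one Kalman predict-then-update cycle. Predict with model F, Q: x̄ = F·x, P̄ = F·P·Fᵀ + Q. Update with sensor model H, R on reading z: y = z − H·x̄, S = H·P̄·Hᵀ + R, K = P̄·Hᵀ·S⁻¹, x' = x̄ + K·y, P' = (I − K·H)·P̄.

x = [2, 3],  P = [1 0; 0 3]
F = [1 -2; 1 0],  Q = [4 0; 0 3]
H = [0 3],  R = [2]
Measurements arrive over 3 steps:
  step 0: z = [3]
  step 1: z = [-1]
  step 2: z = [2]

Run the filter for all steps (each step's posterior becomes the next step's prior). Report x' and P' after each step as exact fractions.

step 0: x̄ = F·x = [-4, 2]
step 0: P̄ = F·P·Fᵀ + Q = [17 1; 1 4]
step 0: y = z − H·x̄ = [-3]
step 0: S = H·P̄·Hᵀ + R = [38]
step 0: K = P̄·Hᵀ·S⁻¹ = [3/38; 6/19]
step 0: x' = x̄ + K·y = [-161/38, 20/19]
step 0: P' = (I − K·H)·P̄ = [637/38 1/19; 1/19 4/19]
step 1: x̄ = F·x = [-241/38, -161/38]
step 1: P̄ = F·P·Fᵀ + Q = [813/38 633/38; 633/38 751/38]
step 1: y = z − H·x̄ = [445/38]
step 1: S = H·P̄·Hᵀ + R = [6835/38]
step 1: K = P̄·Hᵀ·S⁻¹ = [1899/6835; 2253/6835]
step 1: x' = x̄ + K·y = [-4222/1367, -515/1367]
step 1: P' = (I − K·H)·P̄ = [51333/6835 1266/6835; 1266/6835 1502/6835]
step 2: x̄ = F·x = [-3192/1367, -4222/1367]
step 2: P̄ = F·P·Fᵀ + Q = [79617/6835 48801/6835; 48801/6835 71838/6835]
step 2: y = z − H·x̄ = [15400/1367]
step 2: S = H·P̄·Hᵀ + R = [660212/6835]
step 2: K = P̄·Hᵀ·S⁻¹ = [146403/660212; 107757/330106]
step 2: x' = x̄ + K·y = [3846/23579, 13886/23579]
step 2: P' = (I − K·H)·P̄ = [4554537/660212 48801/330106; 48801/330106 35919/165053]

step 0: x' = [-161/38, 20/19], P' = [637/38 1/19; 1/19 4/19]
step 1: x' = [-4222/1367, -515/1367], P' = [51333/6835 1266/6835; 1266/6835 1502/6835]
step 2: x' = [3846/23579, 13886/23579], P' = [4554537/660212 48801/330106; 48801/330106 35919/165053]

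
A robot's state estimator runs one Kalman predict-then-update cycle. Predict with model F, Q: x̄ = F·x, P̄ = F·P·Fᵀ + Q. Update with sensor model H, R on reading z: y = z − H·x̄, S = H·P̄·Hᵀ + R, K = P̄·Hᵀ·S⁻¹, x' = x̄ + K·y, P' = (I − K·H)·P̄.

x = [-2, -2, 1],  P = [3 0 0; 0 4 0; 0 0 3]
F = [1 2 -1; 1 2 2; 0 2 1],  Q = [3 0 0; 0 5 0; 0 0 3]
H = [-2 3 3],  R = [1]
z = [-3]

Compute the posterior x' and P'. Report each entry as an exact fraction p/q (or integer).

x' = [-691/101, -2236/707, -1697/707]
P' = [2413/101 721/101 889/101; 721/101 3548/707 -134/707; 889/101 -134/707 4318/707]

x̄ = F·x = [-7, -4, -3]
P̄ = F·P·Fᵀ + Q = [25 13 13; 13 36 22; 13 22 22]
y = z − H·x̄ = [4]
S = H·P̄·Hᵀ + R = [707]
K = P̄·Hᵀ·S⁻¹ = [4/101; 148/707; 106/707]
x' = x̄ + K·y = [-691/101, -2236/707, -1697/707]
P' = (I − K·H)·P̄ = [2413/101 721/101 889/101; 721/101 3548/707 -134/707; 889/101 -134/707 4318/707]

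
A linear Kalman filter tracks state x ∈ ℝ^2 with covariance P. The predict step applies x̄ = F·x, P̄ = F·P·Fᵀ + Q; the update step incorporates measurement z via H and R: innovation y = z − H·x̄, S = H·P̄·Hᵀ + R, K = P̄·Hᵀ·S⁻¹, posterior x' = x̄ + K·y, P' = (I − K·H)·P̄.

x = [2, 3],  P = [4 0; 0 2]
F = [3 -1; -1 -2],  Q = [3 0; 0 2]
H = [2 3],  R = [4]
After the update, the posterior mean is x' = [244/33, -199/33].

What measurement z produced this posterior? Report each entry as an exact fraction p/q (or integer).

z = [-3]

x̄ = F·x = [3, -8]
P̄ = F·P·Fᵀ + Q = [41 -8; -8 14]
S = H·P̄·Hᵀ + R = [198]
K = P̄·Hᵀ·S⁻¹ = [29/99; 13/99]
x' − x̄ = [145/33, 65/33] = K·y
y = (KᵀK)⁻¹·Kᵀ·(x' − x̄) = [15]
z = y + H·x̄ = [15] + [-18] = [-3]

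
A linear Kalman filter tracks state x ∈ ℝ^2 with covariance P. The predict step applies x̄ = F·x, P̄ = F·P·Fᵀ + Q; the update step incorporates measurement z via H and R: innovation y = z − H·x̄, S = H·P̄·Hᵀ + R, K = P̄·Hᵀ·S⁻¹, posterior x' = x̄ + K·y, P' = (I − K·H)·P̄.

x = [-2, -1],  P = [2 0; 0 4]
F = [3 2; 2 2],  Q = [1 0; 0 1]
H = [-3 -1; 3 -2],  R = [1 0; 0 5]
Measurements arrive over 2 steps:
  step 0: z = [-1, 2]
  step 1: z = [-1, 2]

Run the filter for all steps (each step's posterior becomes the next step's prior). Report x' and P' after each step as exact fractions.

step 0: x̄ = F·x = [-8, -6]
step 0: P̄ = F·P·Fᵀ + Q = [35 28; 28 25]
step 0: y = z − H·x̄ = [-31, 14]
step 0: S = H·P̄·Hᵀ + R = [509 -181; -181 84]
step 0: K = P̄·Hᵀ·S⁻¹ = [-2303/9995 868/9995; -3002/9995 -2423/9995]
step 0: x' = x̄ + K·y = [717/1999, -166/1999]
step 0: P' = (I − K·H)·P̄ = [994/9995 -679/9995; -679/9995 5039/9995]
step 1: x̄ = F·x = [1819/1999, 1102/1999]
step 1: P̄ = F·P·Fᵀ + Q = [30949/9995 3866/1999; 3866/1999 5739/1999]
step 1: y = z − H·x̄ = [4560/1999, 745/1999]
step 1: S = H·P̄·Hᵀ + R = [433211/9995 -163161/9995; -163161/9995 211336/9995]
step 1: K = P̄·Hᵀ·S⁻¹ = [-1487327/6496405 517408/6496405; -1823088/6496405 -1389063/6496405]
step 1: x' = x̄ + K·y = [542293/1299281, -219019/1299281]
step 1: P' = (I − K·H)·P̄ = [617966/6496405 -366571/6496405; -366571/6496405 2922801/6496405]

step 0: x' = [717/1999, -166/1999], P' = [994/9995 -679/9995; -679/9995 5039/9995]
step 1: x' = [542293/1299281, -219019/1299281], P' = [617966/6496405 -366571/6496405; -366571/6496405 2922801/6496405]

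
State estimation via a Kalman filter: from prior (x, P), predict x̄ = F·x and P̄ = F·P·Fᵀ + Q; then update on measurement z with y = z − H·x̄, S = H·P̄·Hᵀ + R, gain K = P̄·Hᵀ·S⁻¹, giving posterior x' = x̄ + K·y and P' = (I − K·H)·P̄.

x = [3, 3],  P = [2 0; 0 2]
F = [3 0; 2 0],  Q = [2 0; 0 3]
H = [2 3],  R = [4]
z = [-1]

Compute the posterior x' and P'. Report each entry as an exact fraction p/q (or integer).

x' = [131/327, -49/109]
P' = [764/327 -136/109; -136/109 116/109]

x̄ = F·x = [9, 6]
P̄ = F·P·Fᵀ + Q = [20 12; 12 11]
y = z − H·x̄ = [-37]
S = H·P̄·Hᵀ + R = [327]
K = P̄·Hᵀ·S⁻¹ = [76/327; 19/109]
x' = x̄ + K·y = [131/327, -49/109]
P' = (I − K·H)·P̄ = [764/327 -136/109; -136/109 116/109]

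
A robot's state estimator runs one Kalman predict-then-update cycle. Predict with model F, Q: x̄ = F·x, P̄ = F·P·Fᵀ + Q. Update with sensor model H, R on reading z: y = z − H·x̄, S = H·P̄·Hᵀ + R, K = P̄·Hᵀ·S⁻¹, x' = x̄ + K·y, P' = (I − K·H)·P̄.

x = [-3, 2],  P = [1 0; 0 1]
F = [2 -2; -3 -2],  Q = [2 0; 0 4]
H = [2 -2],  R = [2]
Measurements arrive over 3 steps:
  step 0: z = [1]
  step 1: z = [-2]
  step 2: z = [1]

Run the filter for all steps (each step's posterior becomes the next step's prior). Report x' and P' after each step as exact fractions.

step 0: x' = [-86/21, -274/63], P' = [38/7 110/21; 110/21 349/63]
step 1: x' = [2076/1991, 12610/5973], P' = [23062/5973 7660/1991; 7660/1991 25874/5973]
step 2: x' = [-634706/284019, -10181762/3692247], P' = [1121486/284019 1118540/284019; 1118540/284019 16339886/3692247]

step 0: x̄ = F·x = [-10, 5]
step 0: P̄ = F·P·Fᵀ + Q = [10 -2; -2 17]
step 0: y = z − H·x̄ = [31]
step 0: S = H·P̄·Hᵀ + R = [126]
step 0: K = P̄·Hᵀ·S⁻¹ = [4/21; -19/63]
step 0: x' = x̄ + K·y = [-86/21, -274/63]
step 0: P' = (I − K·H)·P̄ = [38/7 110/21; 110/21 349/63]
step 1: x̄ = F·x = [32/63, 1322/63]
step 1: P̄ = F·P·Fᵀ + Q = [250/63 4/63; 4/63 8686/63]
step 1: y = z − H·x̄ = [818/21]
step 1: S = H·P̄·Hᵀ + R = [3982/7]
step 1: K = P̄·Hᵀ·S⁻¹ = [82/5973; -2894/5973]
step 1: x' = x̄ + K·y = [2076/1991, 12610/5973]
step 1: P' = (I − K·H)·P̄ = [23062/5973 7660/1991; 7660/1991 25874/5973]
step 2: x̄ = F·x = [-12764/5973, -43904/5973]
step 2: P̄ = F·P·Fᵀ + Q = [7950/1991 11084/5973; 11084/5973 610706/5973]
step 2: y = z − H·x̄ = [-18769/1991]
step 2: S = H·P̄·Hᵀ + R = [2461498/5973]
step 2: K = P̄·Hᵀ·S⁻¹ = [982/94673; -599622/1230749]
step 2: x' = x̄ + K·y = [-634706/284019, -10181762/3692247]
step 2: P' = (I − K·H)·P̄ = [1121486/284019 1118540/284019; 1118540/284019 16339886/3692247]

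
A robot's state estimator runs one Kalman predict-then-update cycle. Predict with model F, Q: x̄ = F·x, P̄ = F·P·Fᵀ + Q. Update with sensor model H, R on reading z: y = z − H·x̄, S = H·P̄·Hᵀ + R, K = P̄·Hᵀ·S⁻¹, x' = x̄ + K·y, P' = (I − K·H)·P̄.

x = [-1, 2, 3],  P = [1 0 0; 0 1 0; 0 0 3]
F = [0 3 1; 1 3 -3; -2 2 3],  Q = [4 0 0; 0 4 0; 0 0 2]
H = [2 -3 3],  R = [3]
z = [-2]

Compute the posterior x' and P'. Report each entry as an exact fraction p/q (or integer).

x̄ = F·x = [9, -4, 15]
P̄ = F·P·Fᵀ + Q = [16 0 15; 0 41 -23; 15 -23 37]
y = z − H·x̄ = [-77]
S = H·P̄·Hᵀ + R = [1363]
K = P̄·Hᵀ·S⁻¹ = [77/1363; -192/1363; 210/1363]
x' = x̄ + K·y = [6338/1363, 9332/1363, 4275/1363]
P' = (I − K·H)·P̄ = [15879/1363 14784/1363 4275/1363; 14784/1363 19019/1363 8971/1363; 4275/1363 8971/1363 6331/1363]

x' = [6338/1363, 9332/1363, 4275/1363]
P' = [15879/1363 14784/1363 4275/1363; 14784/1363 19019/1363 8971/1363; 4275/1363 8971/1363 6331/1363]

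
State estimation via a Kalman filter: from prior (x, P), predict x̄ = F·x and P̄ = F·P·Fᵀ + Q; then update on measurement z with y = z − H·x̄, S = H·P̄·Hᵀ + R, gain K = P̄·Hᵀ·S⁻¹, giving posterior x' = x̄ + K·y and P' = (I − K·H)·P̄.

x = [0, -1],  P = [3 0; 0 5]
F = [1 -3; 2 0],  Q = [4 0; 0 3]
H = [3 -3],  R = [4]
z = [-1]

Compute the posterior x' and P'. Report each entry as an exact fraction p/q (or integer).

x' = [117/499, 270/499]
P' = [6904/499 6720/499; 6720/499 6756/499]

x̄ = F·x = [3, 0]
P̄ = F·P·Fᵀ + Q = [52 6; 6 15]
y = z − H·x̄ = [-10]
S = H·P̄·Hᵀ + R = [499]
K = P̄·Hᵀ·S⁻¹ = [138/499; -27/499]
x' = x̄ + K·y = [117/499, 270/499]
P' = (I − K·H)·P̄ = [6904/499 6720/499; 6720/499 6756/499]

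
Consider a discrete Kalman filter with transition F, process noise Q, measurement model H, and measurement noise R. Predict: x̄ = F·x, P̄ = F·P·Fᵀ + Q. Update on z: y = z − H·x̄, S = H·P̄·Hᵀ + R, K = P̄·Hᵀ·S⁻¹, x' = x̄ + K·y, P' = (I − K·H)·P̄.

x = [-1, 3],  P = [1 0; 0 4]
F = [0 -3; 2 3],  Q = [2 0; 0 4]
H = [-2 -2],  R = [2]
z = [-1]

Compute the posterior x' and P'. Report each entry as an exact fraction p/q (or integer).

x̄ = F·x = [-9, 7]
P̄ = F·P·Fᵀ + Q = [38 -36; -36 44]
y = z − H·x̄ = [-5]
S = H·P̄·Hᵀ + R = [42]
K = P̄·Hᵀ·S⁻¹ = [-2/21; -8/21]
x' = x̄ + K·y = [-179/21, 187/21]
P' = (I − K·H)·P̄ = [790/21 -788/21; -788/21 796/21]

x' = [-179/21, 187/21]
P' = [790/21 -788/21; -788/21 796/21]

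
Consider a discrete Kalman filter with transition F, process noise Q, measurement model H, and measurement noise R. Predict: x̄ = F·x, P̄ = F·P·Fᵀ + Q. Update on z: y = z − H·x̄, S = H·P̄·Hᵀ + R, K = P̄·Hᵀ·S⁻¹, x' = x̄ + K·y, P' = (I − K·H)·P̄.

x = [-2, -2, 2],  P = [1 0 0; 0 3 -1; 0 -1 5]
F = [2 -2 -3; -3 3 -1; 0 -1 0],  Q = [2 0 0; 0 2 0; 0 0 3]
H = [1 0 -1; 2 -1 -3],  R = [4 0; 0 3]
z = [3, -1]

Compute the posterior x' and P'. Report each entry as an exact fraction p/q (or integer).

x̄ = F·x = [-6, -2, 2]
P̄ = F·P·Fᵀ + Q = [51 -2 3; -2 49 -10; 3 -10 6]
y = z − H·x̄ = [11, 15]
S = H·P̄·Hᵀ + R = [55 97; 97 222]
K = P̄·Hᵀ·S⁻¹ = [1441/2801 569/2801; 4007/2801 -2041/2801; -472/2801 181/2801]
x' = x̄ + K·y = [7580/2801, 7860/2801, 3125/2801]
P' = (I − K·H)·P̄ = [19628/2801 -4043/2801 13864/2801; -4043/2801 58250/2801 -20071/2801; 13864/2801 -20071/2801 15752/2801]

x' = [7580/2801, 7860/2801, 3125/2801]
P' = [19628/2801 -4043/2801 13864/2801; -4043/2801 58250/2801 -20071/2801; 13864/2801 -20071/2801 15752/2801]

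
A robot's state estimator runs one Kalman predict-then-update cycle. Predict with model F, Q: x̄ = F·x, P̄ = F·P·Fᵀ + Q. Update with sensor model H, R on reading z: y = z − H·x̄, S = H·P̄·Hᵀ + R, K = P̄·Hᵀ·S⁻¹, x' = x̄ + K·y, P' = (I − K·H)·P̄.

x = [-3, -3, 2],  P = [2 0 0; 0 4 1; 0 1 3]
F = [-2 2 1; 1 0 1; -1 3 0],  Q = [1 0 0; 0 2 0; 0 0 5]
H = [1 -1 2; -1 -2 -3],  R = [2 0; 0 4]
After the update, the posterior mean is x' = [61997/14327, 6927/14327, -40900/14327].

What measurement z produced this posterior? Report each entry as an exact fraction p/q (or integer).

z = [-2, 3]

x̄ = F·x = [2, -1, -6]
P̄ = F·P·Fᵀ + Q = [32 1 31; 1 7 1; 31 1 43]
S = H·P̄·Hᵀ + R = [331 -433; -433 653]
K = P̄·Hᵀ·S⁻¹ = [2869/14327 -884/14327; -5203/14327 -3845/14327; 2801/14327 -1697/14327]
x' − x̄ = [33343/14327, 21254/14327, 45062/14327] = K·y
y = (KᵀK)⁻¹·Kᵀ·(x' − x̄) = [7, -15]
z = y + H·x̄ = [7, -15] + [-9, 18] = [-2, 3]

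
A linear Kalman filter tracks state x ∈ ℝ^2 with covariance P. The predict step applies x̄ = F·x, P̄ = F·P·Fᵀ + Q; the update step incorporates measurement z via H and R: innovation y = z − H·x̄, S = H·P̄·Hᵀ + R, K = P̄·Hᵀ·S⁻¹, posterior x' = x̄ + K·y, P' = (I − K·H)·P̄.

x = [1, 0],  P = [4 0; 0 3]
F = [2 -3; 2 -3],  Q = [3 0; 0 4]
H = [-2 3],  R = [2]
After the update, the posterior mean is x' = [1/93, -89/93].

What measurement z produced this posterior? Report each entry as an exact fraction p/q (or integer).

z = [-3]

x̄ = F·x = [2, 2]
P̄ = F·P·Fᵀ + Q = [46 43; 43 47]
S = H·P̄·Hᵀ + R = [93]
K = P̄·Hᵀ·S⁻¹ = [37/93; 55/93]
x' − x̄ = [-185/93, -275/93] = K·y
y = (KᵀK)⁻¹·Kᵀ·(x' − x̄) = [-5]
z = y + H·x̄ = [-5] + [2] = [-3]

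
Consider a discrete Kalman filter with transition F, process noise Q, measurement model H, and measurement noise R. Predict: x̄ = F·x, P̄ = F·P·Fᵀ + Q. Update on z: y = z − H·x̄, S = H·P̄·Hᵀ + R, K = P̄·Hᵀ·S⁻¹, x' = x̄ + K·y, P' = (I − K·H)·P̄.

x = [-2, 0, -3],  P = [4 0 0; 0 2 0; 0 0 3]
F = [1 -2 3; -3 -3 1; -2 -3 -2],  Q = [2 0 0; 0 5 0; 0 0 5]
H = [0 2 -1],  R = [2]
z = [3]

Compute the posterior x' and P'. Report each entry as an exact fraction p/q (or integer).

x̄ = F·x = [-11, 3, 10]
P̄ = F·P·Fᵀ + Q = [41 9 -14; 9 62 36; -14 36 51]
y = z − H·x̄ = [7]
S = H·P̄·Hᵀ + R = [157]
K = P̄·Hᵀ·S⁻¹ = [32/157; 88/157; 21/157]
x' = x̄ + K·y = [-1503/157, 1087/157, 1717/157]
P' = (I − K·H)·P̄ = [5413/157 -1403/157 -2870/157; -1403/157 1990/157 3804/157; -2870/157 3804/157 7566/157]

x' = [-1503/157, 1087/157, 1717/157]
P' = [5413/157 -1403/157 -2870/157; -1403/157 1990/157 3804/157; -2870/157 3804/157 7566/157]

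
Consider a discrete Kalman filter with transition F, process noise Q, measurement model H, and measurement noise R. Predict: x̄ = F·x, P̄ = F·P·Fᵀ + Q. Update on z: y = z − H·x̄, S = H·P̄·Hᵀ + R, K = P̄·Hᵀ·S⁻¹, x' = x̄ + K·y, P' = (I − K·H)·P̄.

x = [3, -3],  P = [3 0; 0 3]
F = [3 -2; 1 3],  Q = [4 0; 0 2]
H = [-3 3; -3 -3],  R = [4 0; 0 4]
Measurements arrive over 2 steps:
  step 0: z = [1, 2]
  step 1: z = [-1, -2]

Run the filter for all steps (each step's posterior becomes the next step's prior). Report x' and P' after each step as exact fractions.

step 0: x̄ = F·x = [15, -6]
step 0: P̄ = F·P·Fᵀ + Q = [43 -9; -9 32]
step 0: y = z − H·x̄ = [64, 29]
step 0: S = H·P̄·Hᵀ + R = [841 99; 99 517]
step 0: K = P̄·Hᵀ·S⁻¹ = [-3207/19318 -35169/212498; 3201/19318 -35103/212498]
step 0: x' = x̄ + K·y = [-90159/212498, -39471/212498]
step 0: P' = (I − K·H)·P̄ = [23482/106249 -36/106249; -36/106249 23438/106249]
step 1: x̄ = F·x = [-191535/212498, -8022/8173]
step 1: P̄ = F·P·Fᵀ + Q = [730518/106249 -5418/8173; -5418/8173 34362/8173]
step 1: y = z − H·x̄ = [-161387/212498, -1625317/212498]
step 1: S = H·P̄·Hᵀ + R = [12287824/106249 2554308/106249; 2554308/106249 9752200/106249]
step 1: K = P̄·Hᵀ·S⁻¹ = [-10808901/66652879 -10703250/66652879; 10596042/66652879 -10490391/66652879]
step 1: x' = x̄ + K·y = [29996664/66652879, 13536345/133305758]
step 1: P' = (I − K·H)·P̄ = [14341434/66652879 -70434/66652879; -70434/66652879 14057622/66652879]

step 0: x' = [-90159/212498, -39471/212498], P' = [23482/106249 -36/106249; -36/106249 23438/106249]
step 1: x' = [29996664/66652879, 13536345/133305758], P' = [14341434/66652879 -70434/66652879; -70434/66652879 14057622/66652879]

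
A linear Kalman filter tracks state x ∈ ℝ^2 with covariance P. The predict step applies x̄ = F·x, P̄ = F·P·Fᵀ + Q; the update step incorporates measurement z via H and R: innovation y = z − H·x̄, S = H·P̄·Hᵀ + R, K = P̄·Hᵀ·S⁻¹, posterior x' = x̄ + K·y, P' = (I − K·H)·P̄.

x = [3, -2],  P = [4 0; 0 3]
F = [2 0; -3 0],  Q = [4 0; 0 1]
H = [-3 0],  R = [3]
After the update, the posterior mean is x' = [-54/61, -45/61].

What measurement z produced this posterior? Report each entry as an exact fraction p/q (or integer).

x̄ = F·x = [6, -9]
P̄ = F·P·Fᵀ + Q = [20 -24; -24 37]
S = H·P̄·Hᵀ + R = [183]
K = P̄·Hᵀ·S⁻¹ = [-20/61; 24/61]
x' − x̄ = [-420/61, 504/61] = K·y
y = (KᵀK)⁻¹·Kᵀ·(x' − x̄) = [21]
z = y + H·x̄ = [21] + [-18] = [3]

z = [3]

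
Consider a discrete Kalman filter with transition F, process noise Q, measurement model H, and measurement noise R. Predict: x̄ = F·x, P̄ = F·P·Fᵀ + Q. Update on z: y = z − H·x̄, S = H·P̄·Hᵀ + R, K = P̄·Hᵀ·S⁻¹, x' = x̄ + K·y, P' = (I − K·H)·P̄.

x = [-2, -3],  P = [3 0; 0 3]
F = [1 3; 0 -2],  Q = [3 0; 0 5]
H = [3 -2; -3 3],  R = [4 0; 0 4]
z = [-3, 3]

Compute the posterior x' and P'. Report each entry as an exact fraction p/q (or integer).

x' = [-1097/841, -776/2523]
P' = [1428/841 1548/841; 1548/841 17336/7569]

x̄ = F·x = [-11, 6]
P̄ = F·P·Fᵀ + Q = [33 -18; -18 17]
y = z − H·x̄ = [42, -48]
S = H·P̄·Hᵀ + R = [585 -669; -669 778]
K = P̄·Hᵀ·S⁻¹ = [297/841 90/841; 1781/7569 851/2523]
x' = x̄ + K·y = [-1097/841, -776/2523]
P' = (I − K·H)·P̄ = [1428/841 1548/841; 1548/841 17336/7569]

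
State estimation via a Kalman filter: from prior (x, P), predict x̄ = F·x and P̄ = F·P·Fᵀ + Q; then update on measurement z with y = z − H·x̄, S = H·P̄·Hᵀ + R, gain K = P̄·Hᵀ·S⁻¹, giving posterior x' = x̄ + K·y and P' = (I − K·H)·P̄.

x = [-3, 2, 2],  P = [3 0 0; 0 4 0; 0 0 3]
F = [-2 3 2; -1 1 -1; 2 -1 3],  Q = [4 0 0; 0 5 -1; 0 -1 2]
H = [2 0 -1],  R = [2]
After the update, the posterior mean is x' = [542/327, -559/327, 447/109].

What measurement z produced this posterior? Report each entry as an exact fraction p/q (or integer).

z = [-1]

x̄ = F·x = [16, 3, -2]
P̄ = F·P·Fᵀ + Q = [64 12 -6; 12 15 -20; -6 -20 45]
S = H·P̄·Hᵀ + R = [327]
K = P̄·Hᵀ·S⁻¹ = [134/327; 44/327; -19/109]
x' − x̄ = [-4690/327, -1540/327, 665/109] = K·y
y = (KᵀK)⁻¹·Kᵀ·(x' − x̄) = [-35]
z = y + H·x̄ = [-35] + [34] = [-1]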